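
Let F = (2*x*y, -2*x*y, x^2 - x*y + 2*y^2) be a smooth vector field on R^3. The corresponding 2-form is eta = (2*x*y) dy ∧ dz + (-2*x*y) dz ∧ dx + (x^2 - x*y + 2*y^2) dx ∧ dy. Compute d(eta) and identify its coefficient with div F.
d(eta) = (-2*x + 2*y) dx ∧ dy ∧ dz; div F = -2*x + 2*y

For a 2-form in R^3 of the form above, applying d gives a 3-form with coefficient ∂P/∂x + ∂Q/∂y + ∂R/∂z:
  ∂P/∂x = 2*y
  ∂Q/∂y = -2*x
  ∂R/∂z = 0
Sum = -2*x + 2*y, which is exactly div F.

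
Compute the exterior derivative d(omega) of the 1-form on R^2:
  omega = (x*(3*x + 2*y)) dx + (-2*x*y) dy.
d(omega) = (-2*x - 2*y) dx ∧ dy

For a 1-form omega = sum_i f_i dx_i, the exterior derivative is
  d(omega) = sum_{i < j} (∂f_j/∂x_i - ∂f_i/∂x_j) dx_i ∧ dx_j.
  coefficient of dx ∧ dy: ∂f_2/∂x - ∂f_1/∂y = ∂(-2*x*y)/∂x - ∂(x*(3*x + 2*y))/∂y = -2*x - 2*y
Assembling: d(omega) = (-2*x - 2*y) dx ∧ dy.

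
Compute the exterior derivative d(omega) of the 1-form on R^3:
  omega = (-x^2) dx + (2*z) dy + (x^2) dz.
d(omega) = (2*x) dx ∧ dz + (-2) dy ∧ dz

For a 1-form omega = sum_i f_i dx_i, the exterior derivative is
  d(omega) = sum_{i < j} (∂f_j/∂x_i - ∂f_i/∂x_j) dx_i ∧ dx_j.
  coefficient of dx ∧ dz: ∂f_3/∂x - ∂f_1/∂z = ∂(x^2)/∂x - ∂(-x^2)/∂z = 2*x
  coefficient of dy ∧ dz: ∂f_3/∂y - ∂f_2/∂z = ∂(x^2)/∂y - ∂(2*z)/∂z = -2
Assembling: d(omega) = (2*x) dx ∧ dz + (-2) dy ∧ dz.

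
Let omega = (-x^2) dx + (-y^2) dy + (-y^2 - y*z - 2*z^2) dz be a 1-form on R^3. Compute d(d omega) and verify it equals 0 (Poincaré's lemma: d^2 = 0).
d(d omega) = 0

Step 1: d omega = sum_{i<j} (∂f_j/∂x_i - ∂f_i/∂x_j) dx_i ∧ dx_j:
  coeff of dx ∧ dy: 0
  coeff of dx ∧ dz: 0
  coeff of dy ∧ dz: -2*y - z
Step 2: Apply d again to each 2-form coefficient. The only possible 3-form in R^3 is dx ∧ dy ∧ dz, with coefficient
  ∂(coeff of dy∧dz)/∂x - ∂(coeff of dx∧dz)/∂y + ∂(coeff of dx∧dy)/∂z
  = ∂/∂x (-2*y - z) - ∂/∂y (0) + ∂/∂z (0).
Each of these terms simplifies to sums of mixed partials that cancel in pairs. The result is 0 (by equality of mixed partials for smooth functions — Schwarz / Clairaut).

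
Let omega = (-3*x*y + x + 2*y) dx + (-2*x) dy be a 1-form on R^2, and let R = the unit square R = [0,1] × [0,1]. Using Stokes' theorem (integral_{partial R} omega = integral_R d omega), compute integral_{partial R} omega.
integral_(partial R) omega = -5/2

Stokes: integral_partial_R omega = integral_R d omega with d omega = (∂Q/∂x - ∂P/∂y) dx ∧ dy.
  ∂Q/∂x = -2
  ∂P/∂y = 2 - 3*x
  integrand = ∂Q/∂x - ∂P/∂y = 3*x - 4.
Integrating over R: integral_0^1 integral_0^1 (3*x - 4) dx dy = -5/2.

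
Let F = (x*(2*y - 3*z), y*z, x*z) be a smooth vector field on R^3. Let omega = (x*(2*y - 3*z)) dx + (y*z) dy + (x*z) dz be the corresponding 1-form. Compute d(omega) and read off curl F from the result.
d(omega) = (-y) dy ∧ dz + (-3*x - z) dz ∧ dx + (-2*x) dx ∧ dy; curl F = (-y, -3*x - z, -2*x)

d omega = sum_{i<j} (∂f_j/∂x_i - ∂f_i/∂x_j) dx_i ∧ dx_j. Under the identification (dy ∧ dz, dz ∧ dx, dx ∧ dy) ↔ (e_x, e_y, e_z), the coefficients are exactly the components of curl F. Compute:
  ∂R/∂y - ∂Q/∂z = (0) - (y) = -y
  ∂P/∂z - ∂R/∂x = (-3*x) - (z) = -3*x - z
  ∂Q/∂x - ∂P/∂y = (0) - (2*x) = -2*x.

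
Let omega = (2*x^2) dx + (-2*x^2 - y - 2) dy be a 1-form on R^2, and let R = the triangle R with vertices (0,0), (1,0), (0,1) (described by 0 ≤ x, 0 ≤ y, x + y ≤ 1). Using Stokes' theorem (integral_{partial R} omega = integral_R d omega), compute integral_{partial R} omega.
integral_(partial R) omega = -2/3

Stokes: integral_partial_R omega = integral_R d omega with d omega = (∂Q/∂x - ∂P/∂y) dx ∧ dy.
  ∂Q/∂x = -4*x
  ∂P/∂y = 0
  integrand = ∂Q/∂x - ∂P/∂y = -4*x.
Integrating over R: integral_0^1 integral_0^{1-x} (-4*x) dy dx = -2/3.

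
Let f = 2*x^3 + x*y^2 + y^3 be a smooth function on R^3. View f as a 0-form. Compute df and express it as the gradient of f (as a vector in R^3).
df = (6*x^2 + y^2) dx + (y*(2*x + 3*y)) dy + (0) dz; grad f = (6*x^2 + y^2, y*(2*x + 3*y), 0)

For a 0-form f, d f = (∂f/∂x) dx + (∂f/∂y) dy + (∂f/∂z) dz. The components of the vector representation are exactly the entries of grad f in Cartesian coordinates:
  ∂f/∂x = 6*x^2 + y^2
  ∂f/∂y = y*(2*x + 3*y)
  ∂f/∂z = 0.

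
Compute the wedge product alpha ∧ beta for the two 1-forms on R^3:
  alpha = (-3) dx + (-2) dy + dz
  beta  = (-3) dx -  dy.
alpha ∧ beta = (-3) dx ∧ dy + (3) dx ∧ dz + (1) dy ∧ dz

Distribute the wedge, using dx_i ∧ dx_j = -dx_j ∧ dx_i and dx_i ∧ dx_i = 0. For each pair (i, j) with i < j, the coefficient of dx_i ∧ dx_j in alpha ∧ beta is (alpha_i * beta_j - alpha_j * beta_i). Collecting: alpha ∧ beta = (-3) dx ∧ dy + (3) dx ∧ dz + (1) dy ∧ dz.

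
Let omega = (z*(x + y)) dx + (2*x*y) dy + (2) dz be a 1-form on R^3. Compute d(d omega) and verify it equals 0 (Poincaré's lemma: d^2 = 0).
d(d omega) = 0

Step 1: d omega = sum_{i<j} (∂f_j/∂x_i - ∂f_i/∂x_j) dx_i ∧ dx_j:
  coeff of dx ∧ dy: 2*y - z
  coeff of dx ∧ dz: -x - y
  coeff of dy ∧ dz: 0
Step 2: Apply d again to each 2-form coefficient. The only possible 3-form in R^3 is dx ∧ dy ∧ dz, with coefficient
  ∂(coeff of dy∧dz)/∂x - ∂(coeff of dx∧dz)/∂y + ∂(coeff of dx∧dy)/∂z
  = ∂/∂x (0) - ∂/∂y (-x - y) + ∂/∂z (2*y - z).
Each of these terms simplifies to sums of mixed partials that cancel in pairs. The result is 0 (by equality of mixed partials for smooth functions — Schwarz / Clairaut).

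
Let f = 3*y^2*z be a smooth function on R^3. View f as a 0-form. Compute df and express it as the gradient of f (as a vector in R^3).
df = (0) dx + (6*y*z) dy + (3*y^2) dz; grad f = (0, 6*y*z, 3*y^2)

For a 0-form f, d f = (∂f/∂x) dx + (∂f/∂y) dy + (∂f/∂z) dz. The components of the vector representation are exactly the entries of grad f in Cartesian coordinates:
  ∂f/∂x = 0
  ∂f/∂y = 6*y*z
  ∂f/∂z = 3*y^2.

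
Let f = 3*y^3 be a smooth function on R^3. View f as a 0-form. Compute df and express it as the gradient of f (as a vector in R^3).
df = (0) dx + (9*y^2) dy + (0) dz; grad f = (0, 9*y^2, 0)

For a 0-form f, d f = (∂f/∂x) dx + (∂f/∂y) dy + (∂f/∂z) dz. The components of the vector representation are exactly the entries of grad f in Cartesian coordinates:
  ∂f/∂x = 0
  ∂f/∂y = 9*y^2
  ∂f/∂z = 0.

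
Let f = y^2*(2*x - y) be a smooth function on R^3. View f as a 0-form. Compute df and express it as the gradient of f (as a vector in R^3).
df = (2*y^2) dx + (y*(4*x - 3*y)) dy + (0) dz; grad f = (2*y^2, y*(4*x - 3*y), 0)

For a 0-form f, d f = (∂f/∂x) dx + (∂f/∂y) dy + (∂f/∂z) dz. The components of the vector representation are exactly the entries of grad f in Cartesian coordinates:
  ∂f/∂x = 2*y^2
  ∂f/∂y = y*(4*x - 3*y)
  ∂f/∂z = 0.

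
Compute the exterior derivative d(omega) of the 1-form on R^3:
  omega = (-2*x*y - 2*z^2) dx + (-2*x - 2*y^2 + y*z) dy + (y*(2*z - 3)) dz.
d(omega) = (2*x - 2) dx ∧ dy + (4*z) dx ∧ dz + (-y + 2*z - 3) dy ∧ dz

For a 1-form omega = sum_i f_i dx_i, the exterior derivative is
  d(omega) = sum_{i < j} (∂f_j/∂x_i - ∂f_i/∂x_j) dx_i ∧ dx_j.
  coefficient of dx ∧ dy: ∂f_2/∂x - ∂f_1/∂y = ∂(-2*x - 2*y^2 + y*z)/∂x - ∂(-2*x*y - 2*z^2)/∂y = 2*x - 2
  coefficient of dx ∧ dz: ∂f_3/∂x - ∂f_1/∂z = ∂(y*(2*z - 3))/∂x - ∂(-2*x*y - 2*z^2)/∂z = 4*z
  coefficient of dy ∧ dz: ∂f_3/∂y - ∂f_2/∂z = ∂(y*(2*z - 3))/∂y - ∂(-2*x - 2*y^2 + y*z)/∂z = -y + 2*z - 3
Assembling: d(omega) = (2*x - 2) dx ∧ dy + (4*z) dx ∧ dz + (-y + 2*z - 3) dy ∧ dz.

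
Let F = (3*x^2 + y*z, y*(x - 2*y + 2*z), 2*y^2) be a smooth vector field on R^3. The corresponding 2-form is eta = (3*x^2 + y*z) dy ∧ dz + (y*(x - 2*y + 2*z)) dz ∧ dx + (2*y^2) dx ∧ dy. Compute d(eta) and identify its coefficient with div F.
d(eta) = (7*x - 4*y + 2*z) dx ∧ dy ∧ dz; div F = 7*x - 4*y + 2*z

For a 2-form in R^3 of the form above, applying d gives a 3-form with coefficient ∂P/∂x + ∂Q/∂y + ∂R/∂z:
  ∂P/∂x = 6*x
  ∂Q/∂y = x - 4*y + 2*z
  ∂R/∂z = 0
Sum = 7*x - 4*y + 2*z, which is exactly div F.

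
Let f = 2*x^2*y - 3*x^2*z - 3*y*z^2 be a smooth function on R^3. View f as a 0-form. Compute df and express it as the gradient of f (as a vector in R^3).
df = (2*x*(2*y - 3*z)) dx + (2*x^2 - 3*z^2) dy + (-3*x^2 - 6*y*z) dz; grad f = (2*x*(2*y - 3*z), 2*x^2 - 3*z^2, -3*x^2 - 6*y*z)

For a 0-form f, d f = (∂f/∂x) dx + (∂f/∂y) dy + (∂f/∂z) dz. The components of the vector representation are exactly the entries of grad f in Cartesian coordinates:
  ∂f/∂x = 2*x*(2*y - 3*z)
  ∂f/∂y = 2*x^2 - 3*z^2
  ∂f/∂z = -3*x^2 - 6*y*z.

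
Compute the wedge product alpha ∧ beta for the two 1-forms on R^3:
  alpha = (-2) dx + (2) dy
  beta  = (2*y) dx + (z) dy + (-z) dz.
alpha ∧ beta = (-4*y - 2*z) dx ∧ dy + (2*z) dx ∧ dz + (-2*z) dy ∧ dz

Distribute the wedge, using dx_i ∧ dx_j = -dx_j ∧ dx_i and dx_i ∧ dx_i = 0. For each pair (i, j) with i < j, the coefficient of dx_i ∧ dx_j in alpha ∧ beta is (alpha_i * beta_j - alpha_j * beta_i). Collecting: alpha ∧ beta = (-4*y - 2*z) dx ∧ dy + (2*z) dx ∧ dz + (-2*z) dy ∧ dz.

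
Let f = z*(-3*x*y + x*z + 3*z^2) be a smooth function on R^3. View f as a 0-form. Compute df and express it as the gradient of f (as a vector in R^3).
df = (z*(-3*y + z)) dx + (-3*x*z) dy + (-3*x*y + 2*x*z + 9*z^2) dz; grad f = (z*(-3*y + z), -3*x*z, -3*x*y + 2*x*z + 9*z^2)

For a 0-form f, d f = (∂f/∂x) dx + (∂f/∂y) dy + (∂f/∂z) dz. The components of the vector representation are exactly the entries of grad f in Cartesian coordinates:
  ∂f/∂x = z*(-3*y + z)
  ∂f/∂y = -3*x*z
  ∂f/∂z = -3*x*y + 2*x*z + 9*z^2.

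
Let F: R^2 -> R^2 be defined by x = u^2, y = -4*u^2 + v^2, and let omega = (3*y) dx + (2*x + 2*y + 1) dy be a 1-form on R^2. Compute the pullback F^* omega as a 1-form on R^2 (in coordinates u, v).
F^* omega = (2*u*(12*u^2 - 5*v^2 - 4)) du + (2*v*(-6*u^2 + 2*v^2 + 1)) dv

Using F^*(f dg) = (f ∘ F) d(g ∘ F), substitute each coordinate x_i by F_i(u, v) in f_i, and replace dx_i by d F_i = (∂F_i/∂u) du + (∂F_i/∂v) dv.
  For the x component: f_1(F) = -12*u^2 + 3*v^2; d F_1 = (2*u) du + (0) dv
  For the y component: f_2(F) = -6*u^2 + 2*v^2 + 1; d F_2 = (-8*u) du + (2*v) dv
Combining and collecting du, dv coefficients:
  coeff of du: 2*u*(12*u^2 - 5*v^2 - 4)
  coeff of dv: 2*v*(-6*u^2 + 2*v^2 + 1)
F^* omega = (2*u*(12*u^2 - 5*v^2 - 4)) du + (2*v*(-6*u^2 + 2*v^2 + 1)) dv.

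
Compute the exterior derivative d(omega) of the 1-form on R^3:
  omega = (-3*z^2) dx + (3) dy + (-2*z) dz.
d(omega) = (6*z) dx ∧ dz

For a 1-form omega = sum_i f_i dx_i, the exterior derivative is
  d(omega) = sum_{i < j} (∂f_j/∂x_i - ∂f_i/∂x_j) dx_i ∧ dx_j.
  coefficient of dx ∧ dz: ∂f_3/∂x - ∂f_1/∂z = ∂(-2*z)/∂x - ∂(-3*z^2)/∂z = 6*z
Assembling: d(omega) = (6*z) dx ∧ dz.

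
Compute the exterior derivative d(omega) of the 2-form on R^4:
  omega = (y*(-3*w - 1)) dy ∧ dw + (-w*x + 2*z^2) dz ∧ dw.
d(omega) = (-w) dx ∧ dz ∧ dw

For a 2-form omega = sum_{i<j} g_{ij} dx_i ∧ dx_j, the exterior derivative is
  d(omega) = sum_{i<j} d(g_{ij}) ∧ dx_i ∧ dx_j = sum_{i<j, k} (∂g_{ij}/∂x_k) dx_k ∧ dx_i ∧ dx_j.
Expand each term, using dx_k ∧ dx_i ∧ dx_j = sgn(permutation) dx_{(a)} ∧ dx_{(b)} ∧ dx_{(c)} with (a < b < c) sorted:
  d(-w*x + 2*z^2) includes (∂/∂x)(-w*x + 2*z^2) dx = (-w) dx, which multiplied by dz ∧ dw gives (-w) dx ∧ dz ∧ dw
Collecting like 3-forms: d(omega) = (-w) dx ∧ dz ∧ dw.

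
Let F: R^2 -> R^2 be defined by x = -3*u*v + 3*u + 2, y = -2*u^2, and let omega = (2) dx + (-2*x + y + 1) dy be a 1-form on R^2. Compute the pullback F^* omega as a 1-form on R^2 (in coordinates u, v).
F^* omega = (8*u^3 - 24*u^2*v + 24*u^2 + 12*u - 6*v + 6) du + (-6*u) dv

Using F^*(f dg) = (f ∘ F) d(g ∘ F), substitute each coordinate x_i by F_i(u, v) in f_i, and replace dx_i by d F_i = (∂F_i/∂u) du + (∂F_i/∂v) dv.
  For the x component: f_1(F) = 2; d F_1 = (3 - 3*v) du + (-3*u) dv
  For the y component: f_2(F) = -2*u^2 + 6*u*v - 6*u - 3; d F_2 = (-4*u) du + (0) dv
Combining and collecting du, dv coefficients:
  coeff of du: 8*u^3 - 24*u^2*v + 24*u^2 + 12*u - 6*v + 6
  coeff of dv: -6*u
F^* omega = (8*u^3 - 24*u^2*v + 24*u^2 + 12*u - 6*v + 6) du + (-6*u) dv.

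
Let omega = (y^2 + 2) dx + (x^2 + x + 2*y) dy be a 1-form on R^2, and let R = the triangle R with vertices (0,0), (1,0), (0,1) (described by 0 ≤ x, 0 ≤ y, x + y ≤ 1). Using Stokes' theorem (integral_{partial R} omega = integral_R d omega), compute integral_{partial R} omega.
integral_(partial R) omega = 1/2

Stokes: integral_partial_R omega = integral_R d omega with d omega = (∂Q/∂x - ∂P/∂y) dx ∧ dy.
  ∂Q/∂x = 2*x + 1
  ∂P/∂y = 2*y
  integrand = ∂Q/∂x - ∂P/∂y = 2*x - 2*y + 1.
Integrating over R: integral_0^1 integral_0^{1-x} (2*x - 2*y + 1) dy dx = 1/2.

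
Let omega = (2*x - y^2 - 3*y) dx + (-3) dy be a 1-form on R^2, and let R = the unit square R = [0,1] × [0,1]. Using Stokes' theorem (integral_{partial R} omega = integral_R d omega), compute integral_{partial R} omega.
integral_(partial R) omega = 4

Stokes: integral_partial_R omega = integral_R d omega with d omega = (∂Q/∂x - ∂P/∂y) dx ∧ dy.
  ∂Q/∂x = 0
  ∂P/∂y = -2*y - 3
  integrand = ∂Q/∂x - ∂P/∂y = 2*y + 3.
Integrating over R: integral_0^1 integral_0^1 (2*y + 3) dx dy = 4.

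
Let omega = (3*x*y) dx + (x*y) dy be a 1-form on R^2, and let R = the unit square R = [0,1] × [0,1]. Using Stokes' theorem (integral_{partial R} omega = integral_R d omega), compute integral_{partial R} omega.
integral_(partial R) omega = -1

Stokes: integral_partial_R omega = integral_R d omega with d omega = (∂Q/∂x - ∂P/∂y) dx ∧ dy.
  ∂Q/∂x = y
  ∂P/∂y = 3*x
  integrand = ∂Q/∂x - ∂P/∂y = -3*x + y.
Integrating over R: integral_0^1 integral_0^1 (-3*x + y) dx dy = -1.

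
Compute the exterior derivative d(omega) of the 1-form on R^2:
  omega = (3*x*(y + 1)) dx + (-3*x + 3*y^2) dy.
d(omega) = (-3*x - 3) dx ∧ dy

For a 1-form omega = sum_i f_i dx_i, the exterior derivative is
  d(omega) = sum_{i < j} (∂f_j/∂x_i - ∂f_i/∂x_j) dx_i ∧ dx_j.
  coefficient of dx ∧ dy: ∂f_2/∂x - ∂f_1/∂y = ∂(-3*x + 3*y^2)/∂x - ∂(3*x*(y + 1))/∂y = -3*x - 3
Assembling: d(omega) = (-3*x - 3) dx ∧ dy.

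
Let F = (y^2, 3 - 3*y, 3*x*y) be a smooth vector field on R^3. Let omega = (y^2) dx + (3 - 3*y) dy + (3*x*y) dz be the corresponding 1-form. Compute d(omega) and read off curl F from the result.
d(omega) = (3*x) dy ∧ dz + (-3*y) dz ∧ dx + (-2*y) dx ∧ dy; curl F = (3*x, -3*y, -2*y)

d omega = sum_{i<j} (∂f_j/∂x_i - ∂f_i/∂x_j) dx_i ∧ dx_j. Under the identification (dy ∧ dz, dz ∧ dx, dx ∧ dy) ↔ (e_x, e_y, e_z), the coefficients are exactly the components of curl F. Compute:
  ∂R/∂y - ∂Q/∂z = (3*x) - (0) = 3*x
  ∂P/∂z - ∂R/∂x = (0) - (3*y) = -3*y
  ∂Q/∂x - ∂P/∂y = (0) - (2*y) = -2*y.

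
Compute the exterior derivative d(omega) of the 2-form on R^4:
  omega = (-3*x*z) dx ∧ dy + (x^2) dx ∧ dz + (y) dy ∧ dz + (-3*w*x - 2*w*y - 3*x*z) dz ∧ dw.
d(omega) = (-3*x) dx ∧ dy ∧ dz + (-3*w - 3*z) dx ∧ dz ∧ dw + (-2*w) dy ∧ dz ∧ dw

For a 2-form omega = sum_{i<j} g_{ij} dx_i ∧ dx_j, the exterior derivative is
  d(omega) = sum_{i<j} d(g_{ij}) ∧ dx_i ∧ dx_j = sum_{i<j, k} (∂g_{ij}/∂x_k) dx_k ∧ dx_i ∧ dx_j.
Expand each term, using dx_k ∧ dx_i ∧ dx_j = sgn(permutation) dx_{(a)} ∧ dx_{(b)} ∧ dx_{(c)} with (a < b < c) sorted:
  d(-3*x*z) includes (∂/∂z)(-3*x*z) dz = (-3*x) dz, which multiplied by dx ∧ dy gives (-3*x) dx ∧ dy ∧ dz
  d(-3*w*x - 2*w*y - 3*x*z) includes (∂/∂x)(-3*w*x - 2*w*y - 3*x*z) dx = (-3*w - 3*z) dx, which multiplied by dz ∧ dw gives (-3*w - 3*z) dx ∧ dz ∧ dw
  d(-3*w*x - 2*w*y - 3*x*z) includes (∂/∂y)(-3*w*x - 2*w*y - 3*x*z) dy = (-2*w) dy, which multiplied by dz ∧ dw gives (-2*w) dy ∧ dz ∧ dw
Collecting like 3-forms: d(omega) = (-3*x) dx ∧ dy ∧ dz + (-3*w - 3*z) dx ∧ dz ∧ dw + (-2*w) dy ∧ dz ∧ dw.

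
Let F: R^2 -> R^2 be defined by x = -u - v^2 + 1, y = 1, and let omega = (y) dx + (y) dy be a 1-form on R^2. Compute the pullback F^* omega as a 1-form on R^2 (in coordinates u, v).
F^* omega = (-1) du + (-2*v) dv

Using F^*(f dg) = (f ∘ F) d(g ∘ F), substitute each coordinate x_i by F_i(u, v) in f_i, and replace dx_i by d F_i = (∂F_i/∂u) du + (∂F_i/∂v) dv.
  For the x component: f_1(F) = 1; d F_1 = (-1) du + (-2*v) dv
  For the y component: f_2(F) = 1; d F_2 = (0) du + (0) dv
Combining and collecting du, dv coefficients:
  coeff of du: -1
  coeff of dv: -2*v
F^* omega = (-1) du + (-2*v) dv.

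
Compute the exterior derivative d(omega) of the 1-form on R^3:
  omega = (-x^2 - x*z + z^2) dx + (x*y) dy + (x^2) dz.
d(omega) = (y) dx ∧ dy + (3*x - 2*z) dx ∧ dz

For a 1-form omega = sum_i f_i dx_i, the exterior derivative is
  d(omega) = sum_{i < j} (∂f_j/∂x_i - ∂f_i/∂x_j) dx_i ∧ dx_j.
  coefficient of dx ∧ dy: ∂f_2/∂x - ∂f_1/∂y = ∂(x*y)/∂x - ∂(-x^2 - x*z + z^2)/∂y = y
  coefficient of dx ∧ dz: ∂f_3/∂x - ∂f_1/∂z = ∂(x^2)/∂x - ∂(-x^2 - x*z + z^2)/∂z = 3*x - 2*z
Assembling: d(omega) = (y) dx ∧ dy + (3*x - 2*z) dx ∧ dz.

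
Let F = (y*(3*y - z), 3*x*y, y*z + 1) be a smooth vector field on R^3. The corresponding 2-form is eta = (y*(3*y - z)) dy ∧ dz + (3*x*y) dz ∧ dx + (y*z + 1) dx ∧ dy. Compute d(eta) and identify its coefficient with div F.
d(eta) = (3*x + y) dx ∧ dy ∧ dz; div F = 3*x + y

For a 2-form in R^3 of the form above, applying d gives a 3-form with coefficient ∂P/∂x + ∂Q/∂y + ∂R/∂z:
  ∂P/∂x = 0
  ∂Q/∂y = 3*x
  ∂R/∂z = y
Sum = 3*x + y, which is exactly div F.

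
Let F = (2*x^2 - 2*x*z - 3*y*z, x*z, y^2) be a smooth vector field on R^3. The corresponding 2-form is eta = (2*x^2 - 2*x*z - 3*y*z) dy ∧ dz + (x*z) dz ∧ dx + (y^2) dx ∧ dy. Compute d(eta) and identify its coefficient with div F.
d(eta) = (4*x - 2*z) dx ∧ dy ∧ dz; div F = 4*x - 2*z

For a 2-form in R^3 of the form above, applying d gives a 3-form with coefficient ∂P/∂x + ∂Q/∂y + ∂R/∂z:
  ∂P/∂x = 4*x - 2*z
  ∂Q/∂y = 0
  ∂R/∂z = 0
Sum = 4*x - 2*z, which is exactly div F.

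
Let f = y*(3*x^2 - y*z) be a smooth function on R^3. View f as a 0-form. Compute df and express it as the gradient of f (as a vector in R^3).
df = (6*x*y) dx + (3*x^2 - 2*y*z) dy + (-y^2) dz; grad f = (6*x*y, 3*x^2 - 2*y*z, -y^2)

For a 0-form f, d f = (∂f/∂x) dx + (∂f/∂y) dy + (∂f/∂z) dz. The components of the vector representation are exactly the entries of grad f in Cartesian coordinates:
  ∂f/∂x = 6*x*y
  ∂f/∂y = 3*x^2 - 2*y*z
  ∂f/∂z = -y^2.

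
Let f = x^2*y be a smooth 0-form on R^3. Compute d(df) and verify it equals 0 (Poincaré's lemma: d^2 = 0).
d(df) = 0

Step 1: df = sum_i (∂f/∂x_i) dx_i = (2*x*y) dx + (x^2) dy + (0) dz.
Step 2: Apply d again. Using the 1-form formula, the coefficient of dx ∧ dy in d(df) is ∂^2 f/∂x ∂y - ∂^2 f/∂y ∂x = (2*x) - (2*x) = 0 (equality of mixed partials for smooth f).
Similarly for dx ∧ dz and dy ∧ dz — all coefficients vanish. So d(df) = 0.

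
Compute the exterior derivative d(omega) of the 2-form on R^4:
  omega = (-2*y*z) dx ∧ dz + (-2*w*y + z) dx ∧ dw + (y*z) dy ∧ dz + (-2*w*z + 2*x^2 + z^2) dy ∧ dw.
d(omega) = (2*z) dx ∧ dy ∧ dz + (2*w + 4*x) dx ∧ dy ∧ dw + (-1) dx ∧ dz ∧ dw + (2*w - 2*z) dy ∧ dz ∧ dw

For a 2-form omega = sum_{i<j} g_{ij} dx_i ∧ dx_j, the exterior derivative is
  d(omega) = sum_{i<j} d(g_{ij}) ∧ dx_i ∧ dx_j = sum_{i<j, k} (∂g_{ij}/∂x_k) dx_k ∧ dx_i ∧ dx_j.
Expand each term, using dx_k ∧ dx_i ∧ dx_j = sgn(permutation) dx_{(a)} ∧ dx_{(b)} ∧ dx_{(c)} with (a < b < c) sorted:
  d(-2*y*z) includes (∂/∂y)(-2*y*z) dy = (-2*z) dy, which multiplied by dx ∧ dz gives (2*z) dx ∧ dy ∧ dz
  d(-2*w*y + z) includes (∂/∂y)(-2*w*y + z) dy = (-2*w) dy, which multiplied by dx ∧ dw gives (2*w) dx ∧ dy ∧ dw
  d(-2*w*y + z) includes (∂/∂z)(-2*w*y + z) dz = (1) dz, which multiplied by dx ∧ dw gives (-1) dx ∧ dz ∧ dw
  d(-2*w*z + 2*x^2 + z^2) includes (∂/∂x)(-2*w*z + 2*x^2 + z^2) dx = (4*x) dx, which multiplied by dy ∧ dw gives (4*x) dx ∧ dy ∧ dw
  d(-2*w*z + 2*x^2 + z^2) includes (∂/∂z)(-2*w*z + 2*x^2 + z^2) dz = (-2*w + 2*z) dz, which multiplied by dy ∧ dw gives (2*w - 2*z) dy ∧ dz ∧ dw
Collecting like 3-forms: d(omega) = (2*z) dx ∧ dy ∧ dz + (2*w + 4*x) dx ∧ dy ∧ dw + (-1) dx ∧ dz ∧ dw + (2*w - 2*z) dy ∧ dz ∧ dw.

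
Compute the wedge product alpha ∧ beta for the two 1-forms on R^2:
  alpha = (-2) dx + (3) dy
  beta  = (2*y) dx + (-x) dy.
alpha ∧ beta = (2*x - 6*y) dx ∧ dy

Distribute the wedge, using dx_i ∧ dx_j = -dx_j ∧ dx_i and dx_i ∧ dx_i = 0. For each pair (i, j) with i < j, the coefficient of dx_i ∧ dx_j in alpha ∧ beta is (alpha_i * beta_j - alpha_j * beta_i). Collecting: alpha ∧ beta = (2*x - 6*y) dx ∧ dy.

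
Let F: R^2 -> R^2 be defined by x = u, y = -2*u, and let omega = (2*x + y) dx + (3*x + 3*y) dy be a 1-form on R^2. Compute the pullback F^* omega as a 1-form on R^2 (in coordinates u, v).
F^* omega = (6*u) du

Using F^*(f dg) = (f ∘ F) d(g ∘ F), substitute each coordinate x_i by F_i(u, v) in f_i, and replace dx_i by d F_i = (∂F_i/∂u) du + (∂F_i/∂v) dv.
  For the x component: f_1(F) = 0; d F_1 = (1) du + (0) dv
  For the y component: f_2(F) = -3*u; d F_2 = (-2) du + (0) dv
Combining and collecting du, dv coefficients:
  coeff of du: 6*u
  coeff of dv: 0
F^* omega = (6*u) du.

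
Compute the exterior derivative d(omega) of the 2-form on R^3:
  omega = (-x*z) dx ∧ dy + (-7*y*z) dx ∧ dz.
d(omega) = (-x + 7*z) dx ∧ dy ∧ dz

For a 2-form omega = sum_{i<j} g_{ij} dx_i ∧ dx_j, the exterior derivative is
  d(omega) = sum_{i<j} d(g_{ij}) ∧ dx_i ∧ dx_j = sum_{i<j, k} (∂g_{ij}/∂x_k) dx_k ∧ dx_i ∧ dx_j.
Expand each term, using dx_k ∧ dx_i ∧ dx_j = sgn(permutation) dx_{(a)} ∧ dx_{(b)} ∧ dx_{(c)} with (a < b < c) sorted:
  d(-x*z) includes (∂/∂z)(-x*z) dz = (-x) dz, which multiplied by dx ∧ dy gives (-x) dx ∧ dy ∧ dz
  d(-7*y*z) includes (∂/∂y)(-7*y*z) dy = (-7*z) dy, which multiplied by dx ∧ dz gives (7*z) dx ∧ dy ∧ dz
Collecting like 3-forms: d(omega) = (-x + 7*z) dx ∧ dy ∧ dz.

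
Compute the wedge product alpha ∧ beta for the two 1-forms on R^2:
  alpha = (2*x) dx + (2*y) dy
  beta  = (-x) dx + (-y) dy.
alpha ∧ beta = 0

Distribute the wedge, using dx_i ∧ dx_j = -dx_j ∧ dx_i and dx_i ∧ dx_i = 0. For each pair (i, j) with i < j, the coefficient of dx_i ∧ dx_j in alpha ∧ beta is (alpha_i * beta_j - alpha_j * beta_i). Collecting: alpha ∧ beta = 0.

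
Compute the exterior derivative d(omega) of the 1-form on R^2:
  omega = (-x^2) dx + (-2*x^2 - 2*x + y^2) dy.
d(omega) = (-4*x - 2) dx ∧ dy

For a 1-form omega = sum_i f_i dx_i, the exterior derivative is
  d(omega) = sum_{i < j} (∂f_j/∂x_i - ∂f_i/∂x_j) dx_i ∧ dx_j.
  coefficient of dx ∧ dy: ∂f_2/∂x - ∂f_1/∂y = ∂(-2*x^2 - 2*x + y^2)/∂x - ∂(-x^2)/∂y = -4*x - 2
Assembling: d(omega) = (-4*x - 2) dx ∧ dy.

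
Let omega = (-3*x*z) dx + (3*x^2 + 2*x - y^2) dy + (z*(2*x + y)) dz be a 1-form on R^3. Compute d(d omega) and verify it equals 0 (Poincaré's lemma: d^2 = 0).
d(d omega) = 0

Step 1: d omega = sum_{i<j} (∂f_j/∂x_i - ∂f_i/∂x_j) dx_i ∧ dx_j:
  coeff of dx ∧ dy: 6*x + 2
  coeff of dx ∧ dz: 3*x + 2*z
  coeff of dy ∧ dz: z
Step 2: Apply d again to each 2-form coefficient. The only possible 3-form in R^3 is dx ∧ dy ∧ dz, with coefficient
  ∂(coeff of dy∧dz)/∂x - ∂(coeff of dx∧dz)/∂y + ∂(coeff of dx∧dy)/∂z
  = ∂/∂x (z) - ∂/∂y (3*x + 2*z) + ∂/∂z (6*x + 2).
Each of these terms simplifies to sums of mixed partials that cancel in pairs. The result is 0 (by equality of mixed partials for smooth functions — Schwarz / Clairaut).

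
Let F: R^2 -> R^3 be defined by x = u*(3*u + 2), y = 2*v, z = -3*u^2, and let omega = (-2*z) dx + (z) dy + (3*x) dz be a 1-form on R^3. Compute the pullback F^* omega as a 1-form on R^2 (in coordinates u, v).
F^* omega = (u^2*(-18*u - 24)) du + (-6*u^2) dv

Using F^*(f dg) = (f ∘ F) d(g ∘ F), substitute each coordinate x_i by F_i(u, v) in f_i, and replace dx_i by d F_i = (∂F_i/∂u) du + (∂F_i/∂v) dv.
  For the x component: f_1(F) = 6*u^2; d F_1 = (6*u + 2) du + (0) dv
  For the y component: f_2(F) = -3*u^2; d F_2 = (0) du + (2) dv
  For the z component: f_3(F) = 3*u*(3*u + 2); d F_3 = (-6*u) du + (0) dv
Combining and collecting du, dv coefficients:
  coeff of du: u^2*(-18*u - 24)
  coeff of dv: -6*u^2
F^* omega = (u^2*(-18*u - 24)) du + (-6*u^2) dv.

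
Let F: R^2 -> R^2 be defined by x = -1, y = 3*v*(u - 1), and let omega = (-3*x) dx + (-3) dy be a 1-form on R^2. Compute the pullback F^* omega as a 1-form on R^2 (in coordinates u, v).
F^* omega = (-9*v) du + (9 - 9*u) dv

Using F^*(f dg) = (f ∘ F) d(g ∘ F), substitute each coordinate x_i by F_i(u, v) in f_i, and replace dx_i by d F_i = (∂F_i/∂u) du + (∂F_i/∂v) dv.
  For the x component: f_1(F) = 3; d F_1 = (0) du + (0) dv
  For the y component: f_2(F) = -3; d F_2 = (3*v) du + (3*u - 3) dv
Combining and collecting du, dv coefficients:
  coeff of du: -9*v
  coeff of dv: 9 - 9*u
F^* omega = (-9*v) du + (9 - 9*u) dv.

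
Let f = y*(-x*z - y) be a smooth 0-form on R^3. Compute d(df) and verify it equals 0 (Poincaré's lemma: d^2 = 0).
d(df) = 0

Step 1: df = sum_i (∂f/∂x_i) dx_i = (-y*z) dx + (-x*z - 2*y) dy + (-x*y) dz.
Step 2: Apply d again. Using the 1-form formula, the coefficient of dx ∧ dy in d(df) is ∂^2 f/∂x ∂y - ∂^2 f/∂y ∂x = (-z) - (-z) = 0 (equality of mixed partials for smooth f).
Similarly for dx ∧ dz and dy ∧ dz — all coefficients vanish. So d(df) = 0.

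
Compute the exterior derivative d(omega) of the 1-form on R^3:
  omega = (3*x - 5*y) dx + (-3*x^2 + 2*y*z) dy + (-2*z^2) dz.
d(omega) = (5 - 6*x) dx ∧ dy + (-2*y) dy ∧ dz

For a 1-form omega = sum_i f_i dx_i, the exterior derivative is
  d(omega) = sum_{i < j} (∂f_j/∂x_i - ∂f_i/∂x_j) dx_i ∧ dx_j.
  coefficient of dx ∧ dy: ∂f_2/∂x - ∂f_1/∂y = ∂(-3*x^2 + 2*y*z)/∂x - ∂(3*x - 5*y)/∂y = 5 - 6*x
  coefficient of dy ∧ dz: ∂f_3/∂y - ∂f_2/∂z = ∂(-2*z^2)/∂y - ∂(-3*x^2 + 2*y*z)/∂z = -2*y
Assembling: d(omega) = (5 - 6*x) dx ∧ dy + (-2*y) dy ∧ dz.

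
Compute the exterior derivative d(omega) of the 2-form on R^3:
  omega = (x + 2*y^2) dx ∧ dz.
d(omega) = (-4*y) dx ∧ dy ∧ dz

For a 2-form omega = sum_{i<j} g_{ij} dx_i ∧ dx_j, the exterior derivative is
  d(omega) = sum_{i<j} d(g_{ij}) ∧ dx_i ∧ dx_j = sum_{i<j, k} (∂g_{ij}/∂x_k) dx_k ∧ dx_i ∧ dx_j.
Expand each term, using dx_k ∧ dx_i ∧ dx_j = sgn(permutation) dx_{(a)} ∧ dx_{(b)} ∧ dx_{(c)} with (a < b < c) sorted:
  d(x + 2*y^2) includes (∂/∂y)(x + 2*y^2) dy = (4*y) dy, which multiplied by dx ∧ dz gives (-4*y) dx ∧ dy ∧ dz
Collecting like 3-forms: d(omega) = (-4*y) dx ∧ dy ∧ dz.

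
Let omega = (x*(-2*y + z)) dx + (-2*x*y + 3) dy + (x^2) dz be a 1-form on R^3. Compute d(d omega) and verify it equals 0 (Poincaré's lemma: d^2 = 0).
d(d omega) = 0

Step 1: d omega = sum_{i<j} (∂f_j/∂x_i - ∂f_i/∂x_j) dx_i ∧ dx_j:
  coeff of dx ∧ dy: 2*x - 2*y
  coeff of dx ∧ dz: x
  coeff of dy ∧ dz: 0
Step 2: Apply d again to each 2-form coefficient. The only possible 3-form in R^3 is dx ∧ dy ∧ dz, with coefficient
  ∂(coeff of dy∧dz)/∂x - ∂(coeff of dx∧dz)/∂y + ∂(coeff of dx∧dy)/∂z
  = ∂/∂x (0) - ∂/∂y (x) + ∂/∂z (2*x - 2*y).
Each of these terms simplifies to sums of mixed partials that cancel in pairs. The result is 0 (by equality of mixed partials for smooth functions — Schwarz / Clairaut).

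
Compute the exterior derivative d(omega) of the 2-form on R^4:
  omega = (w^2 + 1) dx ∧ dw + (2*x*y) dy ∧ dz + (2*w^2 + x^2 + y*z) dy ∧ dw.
d(omega) = (2*y) dx ∧ dy ∧ dz + (2*x) dx ∧ dy ∧ dw + (-y) dy ∧ dz ∧ dw

For a 2-form omega = sum_{i<j} g_{ij} dx_i ∧ dx_j, the exterior derivative is
  d(omega) = sum_{i<j} d(g_{ij}) ∧ dx_i ∧ dx_j = sum_{i<j, k} (∂g_{ij}/∂x_k) dx_k ∧ dx_i ∧ dx_j.
Expand each term, using dx_k ∧ dx_i ∧ dx_j = sgn(permutation) dx_{(a)} ∧ dx_{(b)} ∧ dx_{(c)} with (a < b < c) sorted:
  d(2*x*y) includes (∂/∂x)(2*x*y) dx = (2*y) dx, which multiplied by dy ∧ dz gives (2*y) dx ∧ dy ∧ dz
  d(2*w^2 + x^2 + y*z) includes (∂/∂x)(2*w^2 + x^2 + y*z) dx = (2*x) dx, which multiplied by dy ∧ dw gives (2*x) dx ∧ dy ∧ dw
  d(2*w^2 + x^2 + y*z) includes (∂/∂z)(2*w^2 + x^2 + y*z) dz = (y) dz, which multiplied by dy ∧ dw gives (-y) dy ∧ dz ∧ dw
Collecting like 3-forms: d(omega) = (2*y) dx ∧ dy ∧ dz + (2*x) dx ∧ dy ∧ dw + (-y) dy ∧ dz ∧ dw.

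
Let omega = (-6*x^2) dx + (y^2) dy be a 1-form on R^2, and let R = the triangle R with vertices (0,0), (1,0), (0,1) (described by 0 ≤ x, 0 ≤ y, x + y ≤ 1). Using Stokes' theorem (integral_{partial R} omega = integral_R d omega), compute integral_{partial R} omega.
integral_(partial R) omega = 0

Stokes: integral_partial_R omega = integral_R d omega with d omega = (∂Q/∂x - ∂P/∂y) dx ∧ dy.
  ∂Q/∂x = 0
  ∂P/∂y = 0
  integrand = ∂Q/∂x - ∂P/∂y = 0.
Integrating over R: integral_0^1 integral_0^{1-x} (0) dy dx = 0.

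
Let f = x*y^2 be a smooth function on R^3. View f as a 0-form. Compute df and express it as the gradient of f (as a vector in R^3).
df = (y^2) dx + (2*x*y) dy + (0) dz; grad f = (y^2, 2*x*y, 0)

For a 0-form f, d f = (∂f/∂x) dx + (∂f/∂y) dy + (∂f/∂z) dz. The components of the vector representation are exactly the entries of grad f in Cartesian coordinates:
  ∂f/∂x = y^2
  ∂f/∂y = 2*x*y
  ∂f/∂z = 0.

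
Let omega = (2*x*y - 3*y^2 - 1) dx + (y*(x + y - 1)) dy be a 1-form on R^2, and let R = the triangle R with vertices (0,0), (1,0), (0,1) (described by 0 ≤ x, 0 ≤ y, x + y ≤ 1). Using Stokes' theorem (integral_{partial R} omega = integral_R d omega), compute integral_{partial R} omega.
integral_(partial R) omega = 5/6

Stokes: integral_partial_R omega = integral_R d omega with d omega = (∂Q/∂x - ∂P/∂y) dx ∧ dy.
  ∂Q/∂x = y
  ∂P/∂y = 2*x - 6*y
  integrand = ∂Q/∂x - ∂P/∂y = -2*x + 7*y.
Integrating over R: integral_0^1 integral_0^{1-x} (-2*x + 7*y) dy dx = 5/6.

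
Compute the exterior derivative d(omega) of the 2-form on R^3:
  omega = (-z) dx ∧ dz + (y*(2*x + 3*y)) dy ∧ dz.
d(omega) = (2*y) dx ∧ dy ∧ dz

For a 2-form omega = sum_{i<j} g_{ij} dx_i ∧ dx_j, the exterior derivative is
  d(omega) = sum_{i<j} d(g_{ij}) ∧ dx_i ∧ dx_j = sum_{i<j, k} (∂g_{ij}/∂x_k) dx_k ∧ dx_i ∧ dx_j.
Expand each term, using dx_k ∧ dx_i ∧ dx_j = sgn(permutation) dx_{(a)} ∧ dx_{(b)} ∧ dx_{(c)} with (a < b < c) sorted:
  d(y*(2*x + 3*y)) includes (∂/∂x)(y*(2*x + 3*y)) dx = (2*y) dx, which multiplied by dy ∧ dz gives (2*y) dx ∧ dy ∧ dz
Collecting like 3-forms: d(omega) = (2*y) dx ∧ dy ∧ dz.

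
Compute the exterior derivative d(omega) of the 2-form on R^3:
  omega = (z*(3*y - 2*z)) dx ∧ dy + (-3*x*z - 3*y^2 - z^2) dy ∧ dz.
d(omega) = (3*y - 7*z) dx ∧ dy ∧ dz

For a 2-form omega = sum_{i<j} g_{ij} dx_i ∧ dx_j, the exterior derivative is
  d(omega) = sum_{i<j} d(g_{ij}) ∧ dx_i ∧ dx_j = sum_{i<j, k} (∂g_{ij}/∂x_k) dx_k ∧ dx_i ∧ dx_j.
Expand each term, using dx_k ∧ dx_i ∧ dx_j = sgn(permutation) dx_{(a)} ∧ dx_{(b)} ∧ dx_{(c)} with (a < b < c) sorted:
  d(z*(3*y - 2*z)) includes (∂/∂z)(z*(3*y - 2*z)) dz = (3*y - 4*z) dz, which multiplied by dx ∧ dy gives (3*y - 4*z) dx ∧ dy ∧ dz
  d(-3*x*z - 3*y^2 - z^2) includes (∂/∂x)(-3*x*z - 3*y^2 - z^2) dx = (-3*z) dx, which multiplied by dy ∧ dz gives (-3*z) dx ∧ dy ∧ dz
Collecting like 3-forms: d(omega) = (3*y - 7*z) dx ∧ dy ∧ dz.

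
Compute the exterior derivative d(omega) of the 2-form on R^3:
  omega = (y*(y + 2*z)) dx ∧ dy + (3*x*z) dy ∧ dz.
d(omega) = (2*y + 3*z) dx ∧ dy ∧ dz

For a 2-form omega = sum_{i<j} g_{ij} dx_i ∧ dx_j, the exterior derivative is
  d(omega) = sum_{i<j} d(g_{ij}) ∧ dx_i ∧ dx_j = sum_{i<j, k} (∂g_{ij}/∂x_k) dx_k ∧ dx_i ∧ dx_j.
Expand each term, using dx_k ∧ dx_i ∧ dx_j = sgn(permutation) dx_{(a)} ∧ dx_{(b)} ∧ dx_{(c)} with (a < b < c) sorted:
  d(y*(y + 2*z)) includes (∂/∂z)(y*(y + 2*z)) dz = (2*y) dz, which multiplied by dx ∧ dy gives (2*y) dx ∧ dy ∧ dz
  d(3*x*z) includes (∂/∂x)(3*x*z) dx = (3*z) dx, which multiplied by dy ∧ dz gives (3*z) dx ∧ dy ∧ dz
Collecting like 3-forms: d(omega) = (2*y + 3*z) dx ∧ dy ∧ dz.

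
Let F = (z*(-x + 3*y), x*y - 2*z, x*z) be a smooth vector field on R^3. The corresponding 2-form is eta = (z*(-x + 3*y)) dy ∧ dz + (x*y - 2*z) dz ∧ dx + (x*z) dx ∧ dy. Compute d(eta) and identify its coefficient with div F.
d(eta) = (2*x - z) dx ∧ dy ∧ dz; div F = 2*x - z

For a 2-form in R^3 of the form above, applying d gives a 3-form with coefficient ∂P/∂x + ∂Q/∂y + ∂R/∂z:
  ∂P/∂x = -z
  ∂Q/∂y = x
  ∂R/∂z = x
Sum = 2*x - z, which is exactly div F.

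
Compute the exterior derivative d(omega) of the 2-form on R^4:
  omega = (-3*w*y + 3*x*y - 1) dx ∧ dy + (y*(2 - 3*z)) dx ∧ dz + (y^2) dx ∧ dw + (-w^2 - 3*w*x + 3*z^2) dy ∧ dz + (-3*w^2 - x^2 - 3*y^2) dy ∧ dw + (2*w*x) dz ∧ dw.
d(omega) = (-2*x - 5*y) dx ∧ dy ∧ dw + (-3*w + 3*z - 2) dx ∧ dy ∧ dz + (-2*w - 3*x) dy ∧ dz ∧ dw + (2*w) dx ∧ dz ∧ dw

For a 2-form omega = sum_{i<j} g_{ij} dx_i ∧ dx_j, the exterior derivative is
  d(omega) = sum_{i<j} d(g_{ij}) ∧ dx_i ∧ dx_j = sum_{i<j, k} (∂g_{ij}/∂x_k) dx_k ∧ dx_i ∧ dx_j.
Expand each term, using dx_k ∧ dx_i ∧ dx_j = sgn(permutation) dx_{(a)} ∧ dx_{(b)} ∧ dx_{(c)} with (a < b < c) sorted:
  d(-3*w*y + 3*x*y - 1) includes (∂/∂w)(-3*w*y + 3*x*y - 1) dw = (-3*y) dw, which multiplied by dx ∧ dy gives (-3*y) dx ∧ dy ∧ dw
  d(y*(2 - 3*z)) includes (∂/∂y)(y*(2 - 3*z)) dy = (2 - 3*z) dy, which multiplied by dx ∧ dz gives (3*z - 2) dx ∧ dy ∧ dz
  d(y^2) includes (∂/∂y)(y^2) dy = (2*y) dy, which multiplied by dx ∧ dw gives (-2*y) dx ∧ dy ∧ dw
  d(-w^2 - 3*w*x + 3*z^2) includes (∂/∂x)(-w^2 - 3*w*x + 3*z^2) dx = (-3*w) dx, which multiplied by dy ∧ dz gives (-3*w) dx ∧ dy ∧ dz
  d(-w^2 - 3*w*x + 3*z^2) includes (∂/∂w)(-w^2 - 3*w*x + 3*z^2) dw = (-2*w - 3*x) dw, which multiplied by dy ∧ dz gives (-2*w - 3*x) dy ∧ dz ∧ dw
  d(-3*w^2 - x^2 - 3*y^2) includes (∂/∂x)(-3*w^2 - x^2 - 3*y^2) dx = (-2*x) dx, which multiplied by dy ∧ dw gives (-2*x) dx ∧ dy ∧ dw
  d(2*w*x) includes (∂/∂x)(2*w*x) dx = (2*w) dx, which multiplied by dz ∧ dw gives (2*w) dx ∧ dz ∧ dw
Collecting like 3-forms: d(omega) = (-2*x - 5*y) dx ∧ dy ∧ dw + (-3*w + 3*z - 2) dx ∧ dy ∧ dz + (-2*w - 3*x) dy ∧ dz ∧ dw + (2*w) dx ∧ dz ∧ dw.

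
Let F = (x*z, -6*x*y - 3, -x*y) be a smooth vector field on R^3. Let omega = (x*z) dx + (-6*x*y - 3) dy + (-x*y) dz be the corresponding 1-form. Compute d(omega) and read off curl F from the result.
d(omega) = (-x) dy ∧ dz + (x + y) dz ∧ dx + (-6*y) dx ∧ dy; curl F = (-x, x + y, -6*y)

d omega = sum_{i<j} (∂f_j/∂x_i - ∂f_i/∂x_j) dx_i ∧ dx_j. Under the identification (dy ∧ dz, dz ∧ dx, dx ∧ dy) ↔ (e_x, e_y, e_z), the coefficients are exactly the components of curl F. Compute:
  ∂R/∂y - ∂Q/∂z = (-x) - (0) = -x
  ∂P/∂z - ∂R/∂x = (x) - (-y) = x + y
  ∂Q/∂x - ∂P/∂y = (-6*y) - (0) = -6*y.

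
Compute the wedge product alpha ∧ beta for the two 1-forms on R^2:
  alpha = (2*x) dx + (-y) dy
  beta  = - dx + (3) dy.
alpha ∧ beta = (6*x - y) dx ∧ dy

Distribute the wedge, using dx_i ∧ dx_j = -dx_j ∧ dx_i and dx_i ∧ dx_i = 0. For each pair (i, j) with i < j, the coefficient of dx_i ∧ dx_j in alpha ∧ beta is (alpha_i * beta_j - alpha_j * beta_i). Collecting: alpha ∧ beta = (6*x - y) dx ∧ dy.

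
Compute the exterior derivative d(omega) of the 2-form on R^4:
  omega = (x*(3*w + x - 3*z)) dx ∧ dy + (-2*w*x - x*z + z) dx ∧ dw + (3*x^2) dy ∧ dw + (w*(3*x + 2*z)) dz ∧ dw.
d(omega) = (-3*x) dx ∧ dy ∧ dz + (9*x) dx ∧ dy ∧ dw + (3*w + x - 1) dx ∧ dz ∧ dw

For a 2-form omega = sum_{i<j} g_{ij} dx_i ∧ dx_j, the exterior derivative is
  d(omega) = sum_{i<j} d(g_{ij}) ∧ dx_i ∧ dx_j = sum_{i<j, k} (∂g_{ij}/∂x_k) dx_k ∧ dx_i ∧ dx_j.
Expand each term, using dx_k ∧ dx_i ∧ dx_j = sgn(permutation) dx_{(a)} ∧ dx_{(b)} ∧ dx_{(c)} with (a < b < c) sorted:
  d(x*(3*w + x - 3*z)) includes (∂/∂z)(x*(3*w + x - 3*z)) dz = (-3*x) dz, which multiplied by dx ∧ dy gives (-3*x) dx ∧ dy ∧ dz
  d(x*(3*w + x - 3*z)) includes (∂/∂w)(x*(3*w + x - 3*z)) dw = (3*x) dw, which multiplied by dx ∧ dy gives (3*x) dx ∧ dy ∧ dw
  d(-2*w*x - x*z + z) includes (∂/∂z)(-2*w*x - x*z + z) dz = (1 - x) dz, which multiplied by dx ∧ dw gives (x - 1) dx ∧ dz ∧ dw
  d(3*x^2) includes (∂/∂x)(3*x^2) dx = (6*x) dx, which multiplied by dy ∧ dw gives (6*x) dx ∧ dy ∧ dw
  d(w*(3*x + 2*z)) includes (∂/∂x)(w*(3*x + 2*z)) dx = (3*w) dx, which multiplied by dz ∧ dw gives (3*w) dx ∧ dz ∧ dw
Collecting like 3-forms: d(omega) = (-3*x) dx ∧ dy ∧ dz + (9*x) dx ∧ dy ∧ dw + (3*w + x - 1) dx ∧ dz ∧ dw.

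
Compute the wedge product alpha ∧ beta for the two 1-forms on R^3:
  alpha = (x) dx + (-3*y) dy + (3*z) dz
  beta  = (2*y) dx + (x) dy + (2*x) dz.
alpha ∧ beta = (x^2 + 6*y^2) dx ∧ dy + (2*x^2 - 6*y*z) dx ∧ dz + (-3*x*(2*y + z)) dy ∧ dz

Distribute the wedge, using dx_i ∧ dx_j = -dx_j ∧ dx_i and dx_i ∧ dx_i = 0. For each pair (i, j) with i < j, the coefficient of dx_i ∧ dx_j in alpha ∧ beta is (alpha_i * beta_j - alpha_j * beta_i). Collecting: alpha ∧ beta = (x^2 + 6*y^2) dx ∧ dy + (2*x^2 - 6*y*z) dx ∧ dz + (-3*x*(2*y + z)) dy ∧ dz.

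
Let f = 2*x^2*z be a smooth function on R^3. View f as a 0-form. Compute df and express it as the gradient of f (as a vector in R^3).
df = (4*x*z) dx + (0) dy + (2*x^2) dz; grad f = (4*x*z, 0, 2*x^2)

For a 0-form f, d f = (∂f/∂x) dx + (∂f/∂y) dy + (∂f/∂z) dz. The components of the vector representation are exactly the entries of grad f in Cartesian coordinates:
  ∂f/∂x = 4*x*z
  ∂f/∂y = 0
  ∂f/∂z = 2*x^2.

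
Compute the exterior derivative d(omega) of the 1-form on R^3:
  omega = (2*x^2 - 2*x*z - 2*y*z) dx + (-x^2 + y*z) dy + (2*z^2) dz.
d(omega) = (-2*x + 2*z) dx ∧ dy + (2*x + 2*y) dx ∧ dz + (-y) dy ∧ dz

For a 1-form omega = sum_i f_i dx_i, the exterior derivative is
  d(omega) = sum_{i < j} (∂f_j/∂x_i - ∂f_i/∂x_j) dx_i ∧ dx_j.
  coefficient of dx ∧ dy: ∂f_2/∂x - ∂f_1/∂y = ∂(-x^2 + y*z)/∂x - ∂(2*x^2 - 2*x*z - 2*y*z)/∂y = -2*x + 2*z
  coefficient of dx ∧ dz: ∂f_3/∂x - ∂f_1/∂z = ∂(2*z^2)/∂x - ∂(2*x^2 - 2*x*z - 2*y*z)/∂z = 2*x + 2*y
  coefficient of dy ∧ dz: ∂f_3/∂y - ∂f_2/∂z = ∂(2*z^2)/∂y - ∂(-x^2 + y*z)/∂z = -y
Assembling: d(omega) = (-2*x + 2*z) dx ∧ dy + (2*x + 2*y) dx ∧ dz + (-y) dy ∧ dz.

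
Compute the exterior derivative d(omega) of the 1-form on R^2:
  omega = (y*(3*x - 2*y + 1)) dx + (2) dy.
d(omega) = (-3*x + 4*y - 1) dx ∧ dy

For a 1-form omega = sum_i f_i dx_i, the exterior derivative is
  d(omega) = sum_{i < j} (∂f_j/∂x_i - ∂f_i/∂x_j) dx_i ∧ dx_j.
  coefficient of dx ∧ dy: ∂f_2/∂x - ∂f_1/∂y = ∂(2)/∂x - ∂(y*(3*x - 2*y + 1))/∂y = -3*x + 4*y - 1
Assembling: d(omega) = (-3*x + 4*y - 1) dx ∧ dy.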